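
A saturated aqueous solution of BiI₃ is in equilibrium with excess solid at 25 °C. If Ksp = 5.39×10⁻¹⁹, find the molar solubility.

1.19×10⁻⁵ M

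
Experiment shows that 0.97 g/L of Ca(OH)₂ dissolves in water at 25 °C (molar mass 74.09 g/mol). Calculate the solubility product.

Convert to molarity: s = 0.97 / 74.09 = 1.309×10⁻² mol/L
Ca(OH)₂(s) ⇌ Ca²⁺(aq) + 2 OH⁻(aq)
If s mol/L of Ca(OH)₂ dissolves, [Ca²⁺] = s and [OH⁻] = 2s.
Ksp = [Ca²⁺][OH⁻]^2 = s · (2s)^2 = 4s^3
Ksp = 4 × (1.309×10⁻²)^3 = 9.0×10⁻⁶

Ksp = 9.0×10⁻⁶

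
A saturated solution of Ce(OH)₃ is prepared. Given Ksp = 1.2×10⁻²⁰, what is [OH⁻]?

1.4×10⁻⁵ M

Ce(OH)₃(s) ⇌ Ce³⁺(aq) + 3 OH⁻(aq)
For each mole of Ce(OH)₃ that dissolves per liter, [Ce³⁺] = s and [OH⁻] = 3s; let s denote this solubility.
Ksp = [Ce³⁺][OH⁻]^3 = s · (3s)^3 = 27s^4 = 1.2×10⁻²⁰
s = 4.6×10⁻⁶ mol/L
[OH⁻] = 3s = 1.4×10⁻⁵ mol/L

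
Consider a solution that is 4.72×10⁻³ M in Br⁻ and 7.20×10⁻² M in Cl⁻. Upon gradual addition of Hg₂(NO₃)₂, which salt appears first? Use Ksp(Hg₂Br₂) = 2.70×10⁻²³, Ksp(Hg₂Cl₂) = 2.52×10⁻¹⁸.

Hg₂Br₂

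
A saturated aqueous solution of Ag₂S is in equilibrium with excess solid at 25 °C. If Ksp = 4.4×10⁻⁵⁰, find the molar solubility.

2.2×10⁻¹⁷ M

Ag₂S(s) ⇌ 2 Ag⁺(aq) + S²⁻(aq)
Call the molar solubility s, so that [Ag⁺] = 2s and [S²⁻] = s.
Ksp = [Ag⁺]^2[S²⁻] = (2s)^2 · s = 4s^3
4s^3 = 4.4×10⁻⁵⁰  ⇒  s^3 = 1.1×10⁻⁵⁰
Taking the 3rd root, s = 2.2×10⁻¹⁷ M.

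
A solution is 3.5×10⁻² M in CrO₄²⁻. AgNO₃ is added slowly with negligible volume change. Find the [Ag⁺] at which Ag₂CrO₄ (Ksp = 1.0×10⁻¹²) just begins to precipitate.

Precipitation begins when Q = Ksp.
Ag₂CrO₄(s) ⇌ 2 Ag⁺(aq) + CrO₄²⁻(aq)
Ksp = [Ag⁺]^2[CrO₄²⁻] = [Ag⁺]^2(3.5×10⁻²)
[Ag⁺]^2 = 1.0×10⁻¹² / (3.5×10⁻²) = 2.9×10⁻¹¹
[Ag⁺] = 5.3×10⁻⁶ M

5.3×10⁻⁶ M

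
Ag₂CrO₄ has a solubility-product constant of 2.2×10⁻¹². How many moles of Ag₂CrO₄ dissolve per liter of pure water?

Ag₂CrO₄(s) ⇌ 2 Ag⁺(aq) + CrO₄²⁻(aq)
Let s be the molar solubility. Then [Ag⁺] = 2s and [CrO₄²⁻] = s.
Ksp = [Ag⁺]^2[CrO₄²⁻] = (2s)^2 · s = 4s^3
4s^3 = 2.2×10⁻¹²  ⇒  s^3 = 5.5×10⁻¹³
s = 8.2×10⁻⁵ mol/L

8.2×10⁻⁵ M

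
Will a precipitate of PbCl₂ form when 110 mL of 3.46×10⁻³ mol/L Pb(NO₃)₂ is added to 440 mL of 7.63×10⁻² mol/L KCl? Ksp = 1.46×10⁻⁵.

The combined volume is 550 mL.
[Pb²⁺] = (3.46×10⁻³)(110)/550 = 6.92×10⁻⁴ mol/L
[Cl⁻] = (7.63×10⁻²)(440)/550 = 6.10×10⁻² mol/L
Q = [Pb²⁺][Cl⁻]^2 = 2.58×10⁻⁶
Since Q (2.58×10⁻⁶) is less than Ksp (1.46×10⁻⁵), no PbCl₂ precipitates.

No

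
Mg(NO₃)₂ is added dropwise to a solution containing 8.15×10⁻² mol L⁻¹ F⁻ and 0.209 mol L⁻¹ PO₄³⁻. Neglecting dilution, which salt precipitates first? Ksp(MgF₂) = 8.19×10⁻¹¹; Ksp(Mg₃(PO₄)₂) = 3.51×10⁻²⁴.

MgF₂

A salt starts to precipitate once the ion product Q reaches its Ksp.
For MgF₂: [Mg²⁺] = (Ksp/[F⁻]^2) = 1.23×10⁻⁸ mol L⁻¹
For Mg₃(PO₄)₂: [Mg²⁺] = (Ksp/[PO₄³⁻]^2)^(1/3) = 4.32×10⁻⁸ mol L⁻¹
MgF₂ requires the lower [Mg²⁺], so it precipitates first.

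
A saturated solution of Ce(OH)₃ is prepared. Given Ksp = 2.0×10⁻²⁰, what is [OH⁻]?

Ce(OH)₃(s) ⇌ Ce³⁺(aq) + 3 OH⁻(aq)
Call the molar solubility s, so that [Ce³⁺] = s and [OH⁻] = 3s.
Ksp = [Ce³⁺][OH⁻]^3 = s · (3s)^3 = 27s^4 = 2.0×10⁻²⁰
s = 5.2×10⁻⁶ mol/L
[OH⁻] = 3s = 1.6×10⁻⁵ mol/L

1.6×10⁻⁵ M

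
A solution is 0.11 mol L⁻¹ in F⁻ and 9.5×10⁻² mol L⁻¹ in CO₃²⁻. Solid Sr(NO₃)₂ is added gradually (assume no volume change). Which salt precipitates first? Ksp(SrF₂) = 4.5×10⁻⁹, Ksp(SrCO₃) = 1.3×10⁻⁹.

SrCO₃

Each salt precipitates once Q = Ksp for that salt.
For SrF₂: [Sr²⁺] = (Ksp/[F⁻]^2) = 3.7×10⁻⁷ mol L⁻¹
For SrCO₃: [Sr²⁺] = (Ksp/[CO₃²⁻]) = 1.4×10⁻⁸ mol L⁻¹
SrCO₃ requires the lower [Sr²⁺], so it precipitates first.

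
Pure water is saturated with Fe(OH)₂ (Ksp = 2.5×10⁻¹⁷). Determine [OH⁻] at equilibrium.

3.7×10⁻⁶ M

Fe(OH)₂(s) ⇌ Fe²⁺(aq) + 2 OH⁻(aq)
With molar solubility s: [Fe²⁺] = s, [OH⁻] = 2s.
Ksp = [Fe²⁺][OH⁻]^2 = s · (2s)^2 = 4s^3 = 2.5×10⁻¹⁷
s = 1.8×10⁻⁶ M
[OH⁻] = 2s = 3.7×10⁻⁶ M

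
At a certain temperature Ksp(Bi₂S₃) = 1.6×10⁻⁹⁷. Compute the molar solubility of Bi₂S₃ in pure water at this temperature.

Bi₂S₃(s) ⇌ 2 Bi³⁺(aq) + 3 S²⁻(aq)
Let s be the molar solubility. Then [Bi³⁺] = 2s and [S²⁻] = 3s.
Ksp = [Bi³⁺]^2[S²⁻]^3 = (2s)^2 · (3s)^3 = 108s^5
108s^5 = 1.6×10⁻⁹⁷  ⇒  s^5 = 1.5×10⁻⁹⁹
Taking the 5th root, s = 1.7×10⁻²⁰ mol/L.

1.7×10⁻²⁰ M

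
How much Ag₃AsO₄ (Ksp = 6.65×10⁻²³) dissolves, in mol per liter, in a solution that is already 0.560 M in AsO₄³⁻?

1.64×10⁻⁸ M

Ag₃AsO₄(s) ⇌ 3 Ag⁺(aq) + AsO₄³⁻(aq)
Let s be the solubility of Ag₃AsO₄ here. The common ion gives [AsO₄³⁻] ≈ 0.560 M, and [Ag⁺] = 3s.
Ksp = [Ag⁺]^3[AsO₄³⁻] = (3s)^3(0.560)
(3s)^3 = 6.65×10⁻²³ / (0.560) = 1.19×10⁻²²
s = 1.64×10⁻⁸ M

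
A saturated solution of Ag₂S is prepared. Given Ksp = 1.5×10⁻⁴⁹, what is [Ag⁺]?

Ag₂S(s) ⇌ 2 Ag⁺(aq) + S²⁻(aq)
If s mol/L of Ag₂S dissolves, [Ag⁺] = 2s and [S²⁻] = s.
Ksp = [Ag⁺]^2[S²⁻] = (2s)^2 · s = 4s^3 = 1.5×10⁻⁴⁹
s = 3.3×10⁻¹⁷ mol/L
[Ag⁺] = 2s = 6.7×10⁻¹⁷ mol/L

6.7×10⁻¹⁷ M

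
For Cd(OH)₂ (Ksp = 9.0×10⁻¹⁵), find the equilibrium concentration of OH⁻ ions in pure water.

2.6×10⁻⁵ M

Cd(OH)₂(s) ⇌ Cd²⁺(aq) + 2 OH⁻(aq)
With molar solubility s: [Cd²⁺] = s, [OH⁻] = 2s.
Ksp = [Cd²⁺][OH⁻]^2 = s · (2s)^2 = 4s^3 = 9.0×10⁻¹⁵
s = 1.3×10⁻⁵ M
[OH⁻] = 2s = 2.6×10⁻⁵ M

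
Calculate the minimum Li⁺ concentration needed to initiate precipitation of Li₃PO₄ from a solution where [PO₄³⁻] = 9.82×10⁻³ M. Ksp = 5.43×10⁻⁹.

Precipitation begins when Q = Ksp.
Li₃PO₄(s) ⇌ 3 Li⁺(aq) + PO₄³⁻(aq)
Ksp = [Li⁺]^3[PO₄³⁻] = [Li⁺]^3(9.82×10⁻³)
[Li⁺]^3 = 5.43×10⁻⁹ / (9.82×10⁻³) = 5.53×10⁻⁷
[Li⁺] = 8.21×10⁻³ M

8.21×10⁻³ M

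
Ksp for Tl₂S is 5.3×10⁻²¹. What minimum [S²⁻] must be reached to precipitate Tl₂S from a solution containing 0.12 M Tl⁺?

The threshold for precipitation is Q = Ksp.
Tl₂S(s) ⇌ 2 Tl⁺(aq) + S²⁻(aq)
Ksp = [Tl⁺]^2[S²⁻] = [S²⁻](0.12)^2
[S²⁻] = 5.3×10⁻²¹ / (0.12)^2 = 3.7×10⁻¹⁹
[S²⁻] = 3.7×10⁻¹⁹ M

3.7×10⁻¹⁹ M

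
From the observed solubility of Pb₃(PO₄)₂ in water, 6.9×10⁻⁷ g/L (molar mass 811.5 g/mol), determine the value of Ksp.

Ksp = 4.8×10⁻⁴⁴

Molar solubility s = (6.9×10⁻⁷ g/L) / (811.5 g/mol) = 8.503×10⁻¹⁰ mol/L
Pb₃(PO₄)₂(s) ⇌ 3 Pb²⁺(aq) + 2 PO₄³⁻(aq)
Let s be the molar solubility. Then [Pb²⁺] = 3s and [PO₄³⁻] = 2s.
Ksp = [Pb²⁺]^3[PO₄³⁻]^2 = (3s)^3 · (2s)^2 = 108s^5
Ksp = 108 × (8.503×10⁻¹⁰)^5 = 4.8×10⁻⁴⁴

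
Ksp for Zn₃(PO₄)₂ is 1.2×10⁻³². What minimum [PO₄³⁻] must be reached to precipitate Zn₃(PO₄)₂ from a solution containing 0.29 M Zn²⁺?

7.0×10⁻¹⁶ M

Each salt precipitates once Q = Ksp for that salt.
Zn₃(PO₄)₂(s) ⇌ 3 Zn²⁺(aq) + 2 PO₄³⁻(aq)
Ksp = [Zn²⁺]^3[PO₄³⁻]^2 = [PO₄³⁻]^2(0.29)^3
[PO₄³⁻]^2 = 1.2×10⁻³² / (0.29)^3 = 4.9×10⁻³¹
[PO₄³⁻] = 7.0×10⁻¹⁶ M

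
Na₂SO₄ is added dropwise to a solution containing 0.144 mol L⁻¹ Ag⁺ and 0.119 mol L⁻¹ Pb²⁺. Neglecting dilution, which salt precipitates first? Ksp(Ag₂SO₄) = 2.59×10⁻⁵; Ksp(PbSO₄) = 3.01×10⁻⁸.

PbSO₄

Precipitation begins when Q = Ksp.
For Ag₂SO₄: [SO₄²⁻] = (Ksp/[Ag⁺]^2) = 1.25×10⁻³ mol L⁻¹
For PbSO₄: [SO₄²⁻] = (Ksp/[Pb²⁺]) = 2.53×10⁻⁷ mol L⁻¹
Since PbSO₄ needs less SO₄²⁻ to reach saturation, it precipitates first.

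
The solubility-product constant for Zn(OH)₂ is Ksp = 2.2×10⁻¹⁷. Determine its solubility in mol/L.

1.8×10⁻⁶ M

Zn(OH)₂(s) ⇌ Zn²⁺(aq) + 2 OH⁻(aq)
For each mole of Zn(OH)₂ that dissolves per liter, [Zn²⁺] = s and [OH⁻] = 2s; let s denote this solubility.
Ksp = [Zn²⁺][OH⁻]^2 = s · (2s)^2 = 4s^3
4s^3 = 2.2×10⁻¹⁷  ⇒  s^3 = 5.5×10⁻¹⁸
s = 1.8×10⁻⁶ mol/L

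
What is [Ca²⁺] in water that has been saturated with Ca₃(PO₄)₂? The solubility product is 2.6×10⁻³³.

3.6×10⁻⁷ M

Ca₃(PO₄)₂(s) ⇌ 3 Ca²⁺(aq) + 2 PO₄³⁻(aq)
Call the molar solubility s, so that [Ca²⁺] = 3s and [PO₄³⁻] = 2s.
Ksp = [Ca²⁺]^3[PO₄³⁻]^2 = (3s)^3 · (2s)^2 = 108s^5 = 2.6×10⁻³³
s = 1.2×10⁻⁷ mol/L
[Ca²⁺] = 3s = 3.6×10⁻⁷ mol/L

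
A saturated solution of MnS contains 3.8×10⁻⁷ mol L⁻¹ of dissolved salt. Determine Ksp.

MnS(s) ⇌ Mn²⁺(aq) + S²⁻(aq)
Call the molar solubility s, so that [Mn²⁺] = s and [S²⁻] = s.
Ksp = [Mn²⁺][S²⁻] = s · s = s^2
Ksp = (3.8×10⁻⁷)^2 = 1.4×10⁻¹³

Ksp = 1.4×10⁻¹³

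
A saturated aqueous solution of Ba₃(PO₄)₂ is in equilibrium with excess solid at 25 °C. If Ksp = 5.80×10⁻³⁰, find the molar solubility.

5.57×10⁻⁷ M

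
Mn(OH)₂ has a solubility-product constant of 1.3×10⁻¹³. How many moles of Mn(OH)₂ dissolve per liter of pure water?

3.2×10⁻⁵ M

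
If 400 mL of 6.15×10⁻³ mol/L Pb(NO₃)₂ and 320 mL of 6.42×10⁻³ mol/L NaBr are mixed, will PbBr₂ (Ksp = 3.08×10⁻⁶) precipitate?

No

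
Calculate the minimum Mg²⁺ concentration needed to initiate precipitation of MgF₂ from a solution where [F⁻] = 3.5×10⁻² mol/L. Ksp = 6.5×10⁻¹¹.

A salt starts to precipitate once the ion product Q reaches its Ksp.
MgF₂(s) ⇌ Mg²⁺(aq) + 2 F⁻(aq)
Ksp = [Mg²⁺][F⁻]^2 = [Mg²⁺](3.5×10⁻²)^2
[Mg²⁺] = 6.5×10⁻¹¹ / (3.5×10⁻²)^2 = 5.3×10⁻⁸
[Mg²⁺] = 5.3×10⁻⁸ mol/L

5.3×10⁻⁸ M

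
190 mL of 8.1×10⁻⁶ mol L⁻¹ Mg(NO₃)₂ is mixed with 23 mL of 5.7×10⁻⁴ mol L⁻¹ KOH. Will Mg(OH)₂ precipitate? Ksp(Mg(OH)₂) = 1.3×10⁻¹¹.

After mixing, V = 190 mL + 23 mL = 213 mL.
[Mg²⁺] = (8.1×10⁻⁶)(190)/213 = 7.2×10⁻⁶ mol L⁻¹
[OH⁻] = (5.7×10⁻⁴)(23)/213 = 6.2×10⁻⁵ mol L⁻¹
Q = [Mg²⁺][OH⁻]^2 = 2.7×10⁻¹⁴
Q < Ksp (2.7×10⁻¹⁴ vs 1.3×10⁻¹¹); the solution remains unsaturated and no precipitate forms.

No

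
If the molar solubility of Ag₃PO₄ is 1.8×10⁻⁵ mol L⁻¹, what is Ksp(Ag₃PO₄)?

Ag₃PO₄(s) ⇌ 3 Ag⁺(aq) + PO₄³⁻(aq)
Let s be the molar solubility. Then [Ag⁺] = 3s and [PO₄³⁻] = s.
Ksp = [Ag⁺]^3[PO₄³⁻] = (3s)^3 · s = 27s^4
Ksp = 27 × (1.8×10⁻⁵)^4 = 2.8×10⁻¹⁸

Ksp = 2.8×10⁻¹⁸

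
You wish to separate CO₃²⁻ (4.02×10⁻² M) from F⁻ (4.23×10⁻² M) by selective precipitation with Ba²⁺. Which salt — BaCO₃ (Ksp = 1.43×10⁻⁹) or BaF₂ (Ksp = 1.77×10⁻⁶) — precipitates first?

BaCO₃

The threshold for precipitation is Q = Ksp.
For BaCO₃: [Ba²⁺] = (Ksp/[CO₃²⁻]) = 3.56×10⁻⁸ M
For BaF₂: [Ba²⁺] = (Ksp/[F⁻]^2) = 9.89×10⁻⁴ M
The smaller threshold [Ba²⁺] is reached first, so BaCO₃ precipitates first.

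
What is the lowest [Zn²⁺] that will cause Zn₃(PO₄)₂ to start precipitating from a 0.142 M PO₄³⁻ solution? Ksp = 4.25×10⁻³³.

A salt starts to precipitate once the ion product Q reaches its Ksp.
Zn₃(PO₄)₂(s) ⇌ 3 Zn²⁺(aq) + 2 PO₄³⁻(aq)
Ksp = [Zn²⁺]^3[PO₄³⁻]^2 = [Zn²⁺]^3(0.142)^2
[Zn²⁺]^3 = 4.25×10⁻³³ / (0.142)^2 = 2.11×10⁻³¹
[Zn²⁺] = 5.95×10⁻¹¹ M

5.95×10⁻¹¹ M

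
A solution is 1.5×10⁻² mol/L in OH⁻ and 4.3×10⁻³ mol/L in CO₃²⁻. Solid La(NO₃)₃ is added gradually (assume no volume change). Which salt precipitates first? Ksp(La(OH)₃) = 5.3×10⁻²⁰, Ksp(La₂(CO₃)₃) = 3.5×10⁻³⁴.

La(OH)₃

Each salt precipitates once Q = Ksp for that salt.
For La(OH)₃: [La³⁺] = (Ksp/[OH⁻]^3) = 1.6×10⁻¹⁴ mol/L
For La₂(CO₃)₃: [La³⁺] = (Ksp/[CO₃²⁻]^3)^(1/2) = 6.6×10⁻¹⁴ mol/L
The smaller threshold [La³⁺] is reached first, so La(OH)₃ precipitates first.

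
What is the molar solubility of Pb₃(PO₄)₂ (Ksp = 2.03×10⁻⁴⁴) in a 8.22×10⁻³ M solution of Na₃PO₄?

Pb₃(PO₄)₂(s) ⇌ 3 Pb²⁺(aq) + 2 PO₄³⁻(aq)
PO₄³⁻ is already present at 8.22×10⁻³ M. If s mol/L of Pb₃(PO₄)₂ dissolves, [Pb²⁺] = 3s while [PO₄³⁻] ≈ 8.22×10⁻³ M.
Ksp = [Pb²⁺]^3[PO₄³⁻]^2 = (3s)^3(8.22×10⁻³)^2
(3s)^3 = 2.03×10⁻⁴⁴ / (8.22×10⁻³)^2 = 3.00×10⁻⁴⁰
s = 2.23×10⁻¹⁴ M

2.23×10⁻¹⁴ M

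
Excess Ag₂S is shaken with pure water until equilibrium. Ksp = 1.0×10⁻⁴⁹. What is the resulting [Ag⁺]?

Ag₂S(s) ⇌ 2 Ag⁺(aq) + S²⁻(aq)
Let s be the molar solubility. Then [Ag⁺] = 2s and [S²⁻] = s.
Ksp = [Ag⁺]^2[S²⁻] = (2s)^2 · s = 4s^3 = 1.0×10⁻⁴⁹
s = 2.9×10⁻¹⁷ M
[Ag⁺] = 2s = 5.8×10⁻¹⁷ M

5.8×10⁻¹⁷ M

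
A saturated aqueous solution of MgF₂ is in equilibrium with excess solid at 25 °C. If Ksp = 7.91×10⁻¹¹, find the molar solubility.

MgF₂(s) ⇌ Mg²⁺(aq) + 2 F⁻(aq)
Let s be the molar solubility. Then [Mg²⁺] = s and [F⁻] = 2s.
Ksp = [Mg²⁺][F⁻]^2 = s · (2s)^2 = 4s^3
4s^3 = 7.91×10⁻¹¹  ⇒  s^3 = 1.98×10⁻¹¹
s = 2.70×10⁻⁴ mol L⁻¹

2.70×10⁻⁴ M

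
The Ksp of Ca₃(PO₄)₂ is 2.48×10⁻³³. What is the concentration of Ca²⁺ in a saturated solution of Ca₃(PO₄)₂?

Ca₃(PO₄)₂(s) ⇌ 3 Ca²⁺(aq) + 2 PO₄³⁻(aq)
If s mol/L of Ca₃(PO₄)₂ dissolves, [Ca²⁺] = 3s and [PO₄³⁻] = 2s.
Ksp = [Ca²⁺]^3[PO₄³⁻]^2 = (3s)^3 · (2s)^2 = 108s^5 = 2.48×10⁻³³
s = 1.18×10⁻⁷ M
[Ca²⁺] = 3s = 3.54×10⁻⁷ M

3.54×10⁻⁷ M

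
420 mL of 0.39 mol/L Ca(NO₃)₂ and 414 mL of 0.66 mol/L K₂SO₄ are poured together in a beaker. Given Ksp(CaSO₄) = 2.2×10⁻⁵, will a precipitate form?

Total volume after mixing = 420 + 414 = 834 mL.
[Ca²⁺] = (0.39)(420)/834 = 0.20 mol/L
[SO₄²⁻] = (0.66)(414)/834 = 0.33 mol/L
Q = [Ca²⁺][SO₄²⁻] = 6.4×10⁻²
Since Q (6.4×10⁻²) exceeds Ksp (2.2×10⁻⁵), CaSO₄ will precipitate.

Yes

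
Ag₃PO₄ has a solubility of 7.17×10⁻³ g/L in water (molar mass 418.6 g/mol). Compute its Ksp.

Ksp = 2.32×10⁻¹⁸

Molar solubility s = (7.17×10⁻³ g/L) / (418.6 g/mol) = 1.7129×10⁻⁵ mol/L
Ag₃PO₄(s) ⇌ 3 Ag⁺(aq) + PO₄³⁻(aq)
With molar solubility s: [Ag⁺] = 3s, [PO₄³⁻] = s.
Ksp = [Ag⁺]^3[PO₄³⁻] = (3s)^3 · s = 27s^4
Ksp = 27 × (1.7129×10⁻⁵)^4 = 2.32×10⁻¹⁸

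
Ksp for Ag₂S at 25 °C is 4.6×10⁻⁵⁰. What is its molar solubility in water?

Ag₂S(s) ⇌ 2 Ag⁺(aq) + S²⁻(aq)
With molar solubility s: [Ag⁺] = 2s, [S²⁻] = s.
Ksp = [Ag⁺]^2[S²⁻] = (2s)^2 · s = 4s^3
4s^3 = 4.6×10⁻⁵⁰  ⇒  s^3 = 1.2×10⁻⁵⁰
s = 2.3×10⁻¹⁷ mol/L

2.3×10⁻¹⁷ M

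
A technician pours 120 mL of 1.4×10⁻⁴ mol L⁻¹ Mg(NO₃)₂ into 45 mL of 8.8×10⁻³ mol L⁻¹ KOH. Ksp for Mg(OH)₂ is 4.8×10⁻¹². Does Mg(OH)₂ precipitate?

Yes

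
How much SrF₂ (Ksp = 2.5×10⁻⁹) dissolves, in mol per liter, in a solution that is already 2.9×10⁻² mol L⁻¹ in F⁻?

3.0×10⁻⁶ M

SrF₂(s) ⇌ Sr²⁺(aq) + 2 F⁻(aq)
With F⁻ already at 2.9×10⁻² mol L⁻¹ and s small, take [F⁻] ≈ 2.9×10⁻² mol L⁻¹ and [Sr²⁺] = s.
Ksp = [Sr²⁺][F⁻]^2 = s(2.9×10⁻²)^2
s = 2.5×10⁻⁹ / (2.9×10⁻²)^2 = 3.0×10⁻⁶
s = 3.0×10⁻⁶ mol L⁻¹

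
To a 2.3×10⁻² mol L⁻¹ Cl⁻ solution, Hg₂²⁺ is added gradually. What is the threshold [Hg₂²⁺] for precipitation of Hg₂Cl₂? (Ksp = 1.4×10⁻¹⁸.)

Precipitation begins when Q = Ksp.
Hg₂Cl₂(s) ⇌ Hg₂²⁺(aq) + 2 Cl⁻(aq)
Ksp = [Hg₂²⁺][Cl⁻]^2 = [Hg₂²⁺](2.3×10⁻²)^2
[Hg₂²⁺] = 1.4×10⁻¹⁸ / (2.3×10⁻²)^2 = 2.6×10⁻¹⁵
[Hg₂²⁺] = 2.6×10⁻¹⁵ mol L⁻¹

2.6×10⁻¹⁵ M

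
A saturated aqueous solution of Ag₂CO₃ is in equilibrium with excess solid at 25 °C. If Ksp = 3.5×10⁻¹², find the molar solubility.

9.6×10⁻⁵ M

Ag₂CO₃(s) ⇌ 2 Ag⁺(aq) + CO₃²⁻(aq)
Let s be the molar solubility. Then [Ag⁺] = 2s and [CO₃²⁻] = s.
Ksp = [Ag⁺]^2[CO₃²⁻] = (2s)^2 · s = 4s^3
4s^3 = 3.5×10⁻¹²  ⇒  s^3 = 8.8×10⁻¹³
Taking the 3rd root, s = 9.6×10⁻⁵ mol/L.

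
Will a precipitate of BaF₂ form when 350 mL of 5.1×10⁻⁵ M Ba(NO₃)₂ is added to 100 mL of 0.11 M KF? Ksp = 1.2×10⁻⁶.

No

After mixing, V = 350 mL + 100 mL = 450 mL.
[Ba²⁺] = (5.1×10⁻⁵)(350)/450 = 4.0×10⁻⁵ M
[F⁻] = (0.11)(100)/450 = 2.4×10⁻² M
Q = [Ba²⁺][F⁻]^2 = 2.4×10⁻⁸
Since Q (2.4×10⁻⁸) is less than Ksp (1.2×10⁻⁶), no BaF₂ precipitates.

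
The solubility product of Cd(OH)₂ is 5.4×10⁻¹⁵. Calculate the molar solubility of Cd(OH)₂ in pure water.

1.1×10⁻⁵ M

Cd(OH)₂(s) ⇌ Cd²⁺(aq) + 2 OH⁻(aq)
Let s be the molar solubility. Then [Cd²⁺] = s and [OH⁻] = 2s.
Ksp = [Cd²⁺][OH⁻]^2 = s · (2s)^2 = 4s^3
4s^3 = 5.4×10⁻¹⁵  ⇒  s^3 = 1.4×10⁻¹⁵
s = 1.1×10⁻⁵ mol/L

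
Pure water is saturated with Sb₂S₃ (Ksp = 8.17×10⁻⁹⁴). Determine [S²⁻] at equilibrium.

Sb₂S₃(s) ⇌ 2 Sb³⁺(aq) + 3 S²⁻(aq)
If s mol/L of Sb₂S₃ dissolves, [Sb³⁺] = 2s and [S²⁻] = 3s.
Ksp = [Sb³⁺]^2[S²⁻]^3 = (2s)^2 · (3s)^3 = 108s^5 = 8.17×10⁻⁹⁴
s = 9.46×10⁻²⁰ mol L⁻¹
[S²⁻] = 3s = 2.84×10⁻¹⁹ mol L⁻¹

2.84×10⁻¹⁹ M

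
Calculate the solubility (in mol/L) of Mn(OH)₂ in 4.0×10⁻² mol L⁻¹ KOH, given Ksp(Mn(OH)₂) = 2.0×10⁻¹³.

1.3×10⁻¹⁰ M

Mn(OH)₂(s) ⇌ Mn²⁺(aq) + 2 OH⁻(aq)
Let s be the solubility of Mn(OH)₂ here. The common ion gives [OH⁻] ≈ 4.0×10⁻² mol L⁻¹, and [Mn²⁺] = s.
Ksp = [Mn²⁺][OH⁻]^2 = s(4.0×10⁻²)^2
s = 2.0×10⁻¹³ / (4.0×10⁻²)^2 = 1.3×10⁻¹⁰
s = 1.3×10⁻¹⁰ mol L⁻¹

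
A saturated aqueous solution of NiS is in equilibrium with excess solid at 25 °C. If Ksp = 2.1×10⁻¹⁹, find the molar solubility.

NiS(s) ⇌ Ni²⁺(aq) + S²⁻(aq)
If s mol/L of NiS dissolves, [Ni²⁺] = s and [S²⁻] = s.
Ksp = [Ni²⁺][S²⁻] = s · s = s^2
s^2 = 2.1×10⁻¹⁹
s = 4.6×10⁻¹⁰ M

4.6×10⁻¹⁰ M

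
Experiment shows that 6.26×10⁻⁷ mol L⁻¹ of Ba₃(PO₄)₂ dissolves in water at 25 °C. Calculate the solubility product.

Ksp = 1.04×10⁻²⁹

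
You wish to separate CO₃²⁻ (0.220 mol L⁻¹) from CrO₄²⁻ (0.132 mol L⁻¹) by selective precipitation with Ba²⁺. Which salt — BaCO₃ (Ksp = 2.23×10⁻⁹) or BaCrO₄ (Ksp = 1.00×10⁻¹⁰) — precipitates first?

A salt starts to precipitate once the ion product Q reaches its Ksp.
For BaCO₃: [Ba²⁺] = (Ksp/[CO₃²⁻]) = 1.01×10⁻⁸ mol L⁻¹
For BaCrO₄: [Ba²⁺] = (Ksp/[CrO₄²⁻]) = 7.58×10⁻¹⁰ mol L⁻¹
BaCrO₄ requires the lower [Ba²⁺], so it precipitates first.

BaCrO₄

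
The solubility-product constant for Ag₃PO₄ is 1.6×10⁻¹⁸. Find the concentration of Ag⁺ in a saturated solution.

4.7×10⁻⁵ M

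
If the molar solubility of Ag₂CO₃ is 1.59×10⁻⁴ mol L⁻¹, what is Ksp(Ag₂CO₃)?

Ksp = 1.61×10⁻¹¹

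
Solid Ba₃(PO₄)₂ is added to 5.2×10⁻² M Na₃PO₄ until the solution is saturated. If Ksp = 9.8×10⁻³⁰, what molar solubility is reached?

Ba₃(PO₄)₂(s) ⇌ 3 Ba²⁺(aq) + 2 PO₄³⁻(aq)
Let s be the solubility of Ba₃(PO₄)₂ here. The common ion gives [PO₄³⁻] ≈ 5.2×10⁻² M, and [Ba²⁺] = 3s.
Ksp = [Ba²⁺]^3[PO₄³⁻]^2 = (3s)^3(5.2×10⁻²)^2
(3s)^3 = 9.8×10⁻³⁰ / (5.2×10⁻²)^2 = 3.6×10⁻²⁷
s = 5.1×10⁻¹⁰ M

5.1×10⁻¹⁰ M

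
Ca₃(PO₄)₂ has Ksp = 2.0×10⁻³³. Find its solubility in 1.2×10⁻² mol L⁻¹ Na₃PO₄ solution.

8.0×10⁻¹¹ M

Ca₃(PO₄)₂(s) ⇌ 3 Ca²⁺(aq) + 2 PO₄³⁻(aq)
Let s be the solubility of Ca₃(PO₄)₂ here. The common ion gives [PO₄³⁻] ≈ 1.2×10⁻² mol L⁻¹, and [Ca²⁺] = 3s.
Ksp = [Ca²⁺]^3[PO₄³⁻]^2 = (3s)^3(1.2×10⁻²)^2
(3s)^3 = 2.0×10⁻³³ / (1.2×10⁻²)^2 = 1.4×10⁻²⁹
s = 8.0×10⁻¹¹ mol L⁻¹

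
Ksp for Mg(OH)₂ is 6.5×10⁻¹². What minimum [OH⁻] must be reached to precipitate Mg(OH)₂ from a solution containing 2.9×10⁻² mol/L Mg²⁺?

Each salt precipitates once Q = Ksp for that salt.
Mg(OH)₂(s) ⇌ Mg²⁺(aq) + 2 OH⁻(aq)
Ksp = [Mg²⁺][OH⁻]^2 = [OH⁻]^2(2.9×10⁻²)
[OH⁻]^2 = 6.5×10⁻¹² / (2.9×10⁻²) = 2.2×10⁻¹⁰
[OH⁻] = 1.5×10⁻⁵ mol/L

1.5×10⁻⁵ M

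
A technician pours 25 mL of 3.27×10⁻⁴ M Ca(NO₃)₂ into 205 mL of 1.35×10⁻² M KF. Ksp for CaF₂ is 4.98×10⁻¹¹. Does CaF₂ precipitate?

Total volume after mixing = 25 + 205 = 230 mL.
[Ca²⁺] = (3.27×10⁻⁴)(25)/230 = 3.55×10⁻⁵ M
[F⁻] = (1.35×10⁻²)(205)/230 = 1.20×10⁻² M
Q = [Ca²⁺][F⁻]^2 = 5.15×10⁻⁹
Since Q (5.15×10⁻⁹) exceeds Ksp (4.98×10⁻¹¹), CaF₂ will precipitate.

Yes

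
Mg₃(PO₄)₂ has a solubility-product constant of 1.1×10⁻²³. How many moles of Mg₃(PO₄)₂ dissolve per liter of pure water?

Mg₃(PO₄)₂(s) ⇌ 3 Mg²⁺(aq) + 2 PO₄³⁻(aq)
For each mole of Mg₃(PO₄)₂ that dissolves per liter, [Mg²⁺] = 3s and [PO₄³⁻] = 2s; let s denote this solubility.
Ksp = [Mg²⁺]^3[PO₄³⁻]^2 = (3s)^3 · (2s)^2 = 108s^5
108s^5 = 1.1×10⁻²³  ⇒  s^5 = 1.0×10⁻²⁵
s = 1.0×10⁻⁵ M

1.0×10⁻⁵ M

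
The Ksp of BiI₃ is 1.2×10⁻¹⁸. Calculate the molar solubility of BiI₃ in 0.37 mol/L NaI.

BiI₃(s) ⇌ Bi³⁺(aq) + 3 I⁻(aq)
The solution already contains I⁻ at 0.37 mol/L. Let s be the molar solubility of BiI₃.
[I⁻] ≈ 0.37 mol/L (common ion dominates); [Bi³⁺] = s.
Ksp = [Bi³⁺][I⁻]^3 = s(0.37)^3
s = 1.2×10⁻¹⁸ / (0.37)^3 = 2.4×10⁻¹⁷
s = 2.4×10⁻¹⁷ mol/L

2.4×10⁻¹⁷ M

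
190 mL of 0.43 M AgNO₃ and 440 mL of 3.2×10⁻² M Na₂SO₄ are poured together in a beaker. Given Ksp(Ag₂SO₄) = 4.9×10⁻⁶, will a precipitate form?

Yes

The combined volume is 630 mL.
[Ag⁺] = (0.43)(190)/630 = 0.13 M
[SO₄²⁻] = (3.2×10⁻²)(440)/630 = 2.2×10⁻² M
Q = [Ag⁺]^2[SO₄²⁻] = 3.8×10⁻⁴
Since Q (3.8×10⁻⁴) exceeds Ksp (4.9×10⁻⁶), Ag₂SO₄ will precipitate.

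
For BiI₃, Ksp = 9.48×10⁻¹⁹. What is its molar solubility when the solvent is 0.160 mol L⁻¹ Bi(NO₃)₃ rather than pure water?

BiI₃(s) ⇌ Bi³⁺(aq) + 3 I⁻(aq)
Bi³⁺ is already present at 0.160 mol L⁻¹. If s mol/L of BiI₃ dissolves, [I⁻] = 3s while [Bi³⁺] ≈ 0.160 mol L⁻¹.
Ksp = [Bi³⁺][I⁻]^3 = (0.160)(3s)^3
(3s)^3 = 9.48×10⁻¹⁹ / (0.160) = 5.93×10⁻¹⁸
s = 6.03×10⁻⁷ mol L⁻¹

6.03×10⁻⁷ M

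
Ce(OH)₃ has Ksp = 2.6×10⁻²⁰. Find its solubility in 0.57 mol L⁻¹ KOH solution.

Ce(OH)₃(s) ⇌ Ce³⁺(aq) + 3 OH⁻(aq)
The solution already contains OH⁻ at 0.57 mol L⁻¹. Let s be the molar solubility of Ce(OH)₃.
[OH⁻] ≈ 0.57 mol L⁻¹ (common ion dominates); [Ce³⁺] = s.
Ksp = [Ce³⁺][OH⁻]^3 = s(0.57)^3
s = 2.6×10⁻²⁰ / (0.57)^3 = 1.4×10⁻¹⁹
s = 1.4×10⁻¹⁹ mol L⁻¹

1.4×10⁻¹⁹ M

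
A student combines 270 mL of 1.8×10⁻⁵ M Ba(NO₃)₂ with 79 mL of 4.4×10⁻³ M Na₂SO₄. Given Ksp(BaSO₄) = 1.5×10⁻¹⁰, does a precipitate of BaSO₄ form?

Yes

After mixing, V = 270 mL + 79 mL = 349 mL.
[Ba²⁺] = (1.8×10⁻⁵)(270)/349 = 1.4×10⁻⁵ M
[SO₄²⁻] = (4.4×10⁻³)(79)/349 = 1.0×10⁻³ M
Q = [Ba²⁺][SO₄²⁻] = 1.4×10⁻⁸
Since Q (1.4×10⁻⁸) exceeds Ksp (1.5×10⁻¹⁰), BaSO₄ will precipitate.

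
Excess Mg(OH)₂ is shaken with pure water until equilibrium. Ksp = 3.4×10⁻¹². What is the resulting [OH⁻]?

Mg(OH)₂(s) ⇌ Mg²⁺(aq) + 2 OH⁻(aq)
Call the molar solubility s, so that [Mg²⁺] = s and [OH⁻] = 2s.
Ksp = [Mg²⁺][OH⁻]^2 = s · (2s)^2 = 4s^3 = 3.4×10⁻¹²
s = 9.5×10⁻⁵ M
[OH⁻] = 2s = 1.9×10⁻⁴ M

1.9×10⁻⁴ M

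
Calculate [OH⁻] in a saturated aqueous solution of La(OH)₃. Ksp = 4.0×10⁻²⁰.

La(OH)₃(s) ⇌ La³⁺(aq) + 3 OH⁻(aq)
If s mol/L of La(OH)₃ dissolves, [La³⁺] = s and [OH⁻] = 3s.
Ksp = [La³⁺][OH⁻]^3 = s · (3s)^3 = 27s^4 = 4.0×10⁻²⁰
s = 6.2×10⁻⁶ M
[OH⁻] = 3s = 1.9×10⁻⁵ M

1.9×10⁻⁵ M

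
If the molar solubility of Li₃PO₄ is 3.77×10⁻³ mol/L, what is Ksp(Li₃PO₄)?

Li₃PO₄(s) ⇌ 3 Li⁺(aq) + PO₄³⁻(aq)
Let s be the molar solubility. Then [Li⁺] = 3s and [PO₄³⁻] = s.
Ksp = [Li⁺]^3[PO₄³⁻] = (3s)^3 · s = 27s^4
Ksp = 27 × (3.77×10⁻³)^4 = 5.45×10⁻⁹

Ksp = 5.45×10⁻⁹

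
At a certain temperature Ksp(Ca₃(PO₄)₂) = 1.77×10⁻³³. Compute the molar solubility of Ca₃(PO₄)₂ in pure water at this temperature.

1.10×10⁻⁷ M

Ca₃(PO₄)₂(s) ⇌ 3 Ca²⁺(aq) + 2 PO₄³⁻(aq)
With molar solubility s: [Ca²⁺] = 3s, [PO₄³⁻] = 2s.
Ksp = [Ca²⁺]^3[PO₄³⁻]^2 = (3s)^3 · (2s)^2 = 108s^5
108s^5 = 1.77×10⁻³³  ⇒  s^5 = 1.64×10⁻³⁵
s = (1.64×10⁻³⁵)^(1/5) = 1.10×10⁻⁷ M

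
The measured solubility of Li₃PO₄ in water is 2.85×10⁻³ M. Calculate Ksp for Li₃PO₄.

Ksp = 1.78×10⁻⁹

Li₃PO₄(s) ⇌ 3 Li⁺(aq) + PO₄³⁻(aq)
Call the molar solubility s, so that [Li⁺] = 3s and [PO₄³⁻] = s.
Ksp = [Li⁺]^3[PO₄³⁻] = (3s)^3 · s = 27s^4
Ksp = 27 × (2.85×10⁻³)^4 = 1.78×10⁻⁹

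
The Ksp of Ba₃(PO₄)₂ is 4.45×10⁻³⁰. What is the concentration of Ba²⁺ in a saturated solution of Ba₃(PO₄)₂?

1.59×10⁻⁶ M

Ba₃(PO₄)₂(s) ⇌ 3 Ba²⁺(aq) + 2 PO₄³⁻(aq)
Let s be the molar solubility. Then [Ba²⁺] = 3s and [PO₄³⁻] = 2s.
Ksp = [Ba²⁺]^3[PO₄³⁻]^2 = (3s)^3 · (2s)^2 = 108s^5 = 4.45×10⁻³⁰
s = 5.28×10⁻⁷ mol L⁻¹
[Ba²⁺] = 3s = 1.59×10⁻⁶ mol L⁻¹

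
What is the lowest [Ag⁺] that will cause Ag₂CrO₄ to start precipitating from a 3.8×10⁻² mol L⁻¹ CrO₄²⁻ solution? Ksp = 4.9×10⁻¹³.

3.6×10⁻⁶ M

Precipitation of each salt begins when its ion product equals Ksp.
Ag₂CrO₄(s) ⇌ 2 Ag⁺(aq) + CrO₄²⁻(aq)
Ksp = [Ag⁺]^2[CrO₄²⁻] = [Ag⁺]^2(3.8×10⁻²)
[Ag⁺]^2 = 4.9×10⁻¹³ / (3.8×10⁻²) = 1.3×10⁻¹¹
[Ag⁺] = 3.6×10⁻⁶ mol L⁻¹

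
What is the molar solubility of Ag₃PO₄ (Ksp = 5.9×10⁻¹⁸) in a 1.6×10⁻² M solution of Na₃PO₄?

2.4×10⁻⁶ M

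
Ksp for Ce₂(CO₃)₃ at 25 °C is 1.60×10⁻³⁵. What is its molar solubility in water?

4.31×10⁻⁸ M

Ce₂(CO₃)₃(s) ⇌ 2 Ce³⁺(aq) + 3 CO₃²⁻(aq)
With molar solubility s: [Ce³⁺] = 2s, [CO₃²⁻] = 3s.
Ksp = [Ce³⁺]^2[CO₃²⁻]^3 = (2s)^2 · (3s)^3 = 108s^5
108s^5 = 1.60×10⁻³⁵  ⇒  s^5 = 1.48×10⁻³⁷
Taking the 5th root, s = 4.31×10⁻⁸ M.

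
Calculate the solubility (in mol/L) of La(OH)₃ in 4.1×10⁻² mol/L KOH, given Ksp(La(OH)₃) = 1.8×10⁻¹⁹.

2.6×10⁻¹⁵ M

La(OH)₃(s) ⇌ La³⁺(aq) + 3 OH⁻(aq)
Let s be the solubility of La(OH)₃ here. The common ion gives [OH⁻] ≈ 4.1×10⁻² mol/L, and [La³⁺] = s.
Ksp = [La³⁺][OH⁻]^3 = s(4.1×10⁻²)^3
s = 1.8×10⁻¹⁹ / (4.1×10⁻²)^3 = 2.6×10⁻¹⁵
s = 2.6×10⁻¹⁵ mol/L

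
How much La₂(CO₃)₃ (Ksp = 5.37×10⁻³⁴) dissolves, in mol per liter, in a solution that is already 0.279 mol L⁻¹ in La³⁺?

La₂(CO₃)₃(s) ⇌ 2 La³⁺(aq) + 3 CO₃²⁻(aq)
Let s be the solubility of La₂(CO₃)₃ here. The common ion gives [La³⁺] ≈ 0.279 mol L⁻¹, and [CO₃²⁻] = 3s.
Ksp = [La³⁺]^2[CO₃²⁻]^3 = (0.279)^2(3s)^3
(3s)^3 = 5.37×10⁻³⁴ / (0.279)^2 = 6.90×10⁻³³
s = 6.35×10⁻¹² mol L⁻¹

6.35×10⁻¹² M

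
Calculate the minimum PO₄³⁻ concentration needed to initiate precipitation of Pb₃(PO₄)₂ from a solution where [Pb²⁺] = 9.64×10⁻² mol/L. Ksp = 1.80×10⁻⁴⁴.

A salt starts to precipitate once the ion product Q reaches its Ksp.
Pb₃(PO₄)₂(s) ⇌ 3 Pb²⁺(aq) + 2 PO₄³⁻(aq)
Ksp = [Pb²⁺]^3[PO₄³⁻]^2 = [PO₄³⁻]^2(9.64×10⁻²)^3
[PO₄³⁻]^2 = 1.80×10⁻⁴⁴ / (9.64×10⁻²)^3 = 2.01×10⁻⁴¹
[PO₄³⁻] = 4.48×10⁻²¹ mol/L

4.48×10⁻²¹ M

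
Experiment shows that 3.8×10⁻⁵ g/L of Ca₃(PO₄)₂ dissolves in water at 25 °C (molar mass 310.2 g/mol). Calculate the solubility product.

Ksp = 3.0×10⁻³³

s = (3.8×10⁻⁵ g L⁻¹)/(310.2 g mol⁻¹) = 1.225×10⁻⁷ M
Ca₃(PO₄)₂(s) ⇌ 3 Ca²⁺(aq) + 2 PO₄³⁻(aq)
If s mol/L of Ca₃(PO₄)₂ dissolves, [Ca²⁺] = 3s and [PO₄³⁻] = 2s.
Ksp = [Ca²⁺]^3[PO₄³⁻]^2 = (3s)^3 · (2s)^2 = 108s^5
Ksp = 108 × (1.225×10⁻⁷)^5 = 3.0×10⁻³³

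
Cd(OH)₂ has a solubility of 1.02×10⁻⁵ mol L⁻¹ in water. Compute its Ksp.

Ksp = 4.24×10⁻¹⁵

Cd(OH)₂(s) ⇌ Cd²⁺(aq) + 2 OH⁻(aq)
Let s be the molar solubility. Then [Cd²⁺] = s and [OH⁻] = 2s.
Ksp = [Cd²⁺][OH⁻]^2 = s · (2s)^2 = 4s^3
Ksp = 4 × (1.02×10⁻⁵)^3 = 4.24×10⁻¹⁵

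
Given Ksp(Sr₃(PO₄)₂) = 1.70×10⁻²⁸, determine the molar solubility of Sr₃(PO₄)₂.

Sr₃(PO₄)₂(s) ⇌ 3 Sr²⁺(aq) + 2 PO₄³⁻(aq)
With molar solubility s: [Sr²⁺] = 3s, [PO₄³⁻] = 2s.
Ksp = [Sr²⁺]^3[PO₄³⁻]^2 = (3s)^3 · (2s)^2 = 108s^5
108s^5 = 1.70×10⁻²⁸  ⇒  s^5 = 1.57×10⁻³⁰
s = 1.09×10⁻⁶ mol L⁻¹

1.09×10⁻⁶ M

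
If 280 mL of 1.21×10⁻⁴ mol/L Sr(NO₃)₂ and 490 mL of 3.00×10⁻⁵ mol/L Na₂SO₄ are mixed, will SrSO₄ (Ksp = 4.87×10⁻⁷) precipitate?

No

After mixing, V = 280 mL + 490 mL = 770 mL.
[Sr²⁺] = (1.21×10⁻⁴)(280)/770 = 4.40×10⁻⁵ mol/L
[SO₄²⁻] = (3.00×10⁻⁵)(490)/770 = 1.91×10⁻⁵ mol/L
Q = [Sr²⁺][SO₄²⁻] = 8.40×10⁻¹⁰
Q < Ksp (8.40×10⁻¹⁰ vs 4.87×10⁻⁷); the solution remains unsaturated and no precipitate forms.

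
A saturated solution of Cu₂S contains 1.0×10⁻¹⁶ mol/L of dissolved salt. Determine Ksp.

Ksp = 4.0×10⁻⁴⁸

Cu₂S(s) ⇌ 2 Cu⁺(aq) + S²⁻(aq)
Call the molar solubility s, so that [Cu⁺] = 2s and [S²⁻] = s.
Ksp = [Cu⁺]^2[S²⁻] = (2s)^2 · s = 4s^3
Ksp = 4 × (1.0×10⁻¹⁶)^3 = 4.0×10⁻⁴⁸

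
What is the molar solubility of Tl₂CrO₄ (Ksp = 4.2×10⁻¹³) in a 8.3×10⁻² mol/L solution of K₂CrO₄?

1.1×10⁻⁶ M

Tl₂CrO₄(s) ⇌ 2 Tl⁺(aq) + CrO₄²⁻(aq)
With CrO₄²⁻ already at 8.3×10⁻² mol/L and s small, take [CrO₄²⁻] ≈ 8.3×10⁻² mol/L and [Tl⁺] = 2s.
Ksp = [Tl⁺]^2[CrO₄²⁻] = (2s)^2(8.3×10⁻²)
(2s)^2 = 4.2×10⁻¹³ / (8.3×10⁻²) = 5.1×10⁻¹²
s = 1.1×10⁻⁶ mol/L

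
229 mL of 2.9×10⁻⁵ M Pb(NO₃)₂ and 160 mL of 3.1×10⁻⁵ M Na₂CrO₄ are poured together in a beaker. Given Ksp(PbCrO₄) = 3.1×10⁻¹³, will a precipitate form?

Yes

Total volume after mixing = 229 + 160 = 389 mL.
[Pb²⁺] = (2.9×10⁻⁵)(229)/389 = 1.7×10⁻⁵ M
[CrO₄²⁻] = (3.1×10⁻⁵)(160)/389 = 1.3×10⁻⁵ M
Q = [Pb²⁺][CrO₄²⁻] = 2.2×10⁻¹⁰
Because Q > Ksp (2.2×10⁻¹⁰ vs 3.1×10⁻¹³), a precipitate of PbCrO₄ forms.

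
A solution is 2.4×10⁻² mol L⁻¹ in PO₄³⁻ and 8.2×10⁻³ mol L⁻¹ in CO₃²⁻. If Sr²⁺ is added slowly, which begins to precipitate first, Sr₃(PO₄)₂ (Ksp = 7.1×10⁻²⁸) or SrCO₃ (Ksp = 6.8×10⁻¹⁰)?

Sr₃(PO₄)₂

Each salt precipitates once Q = Ksp for that salt.
For Sr₃(PO₄)₂: [Sr²⁺] = (Ksp/[PO₄³⁻]^2)^(1/3) = 1.1×10⁻⁸ mol L⁻¹
For SrCO₃: [Sr²⁺] = (Ksp/[CO₃²⁻]) = 8.3×10⁻⁸ mol L⁻¹
The smaller threshold [Sr²⁺] is reached first, so Sr₃(PO₄)₂ precipitates first.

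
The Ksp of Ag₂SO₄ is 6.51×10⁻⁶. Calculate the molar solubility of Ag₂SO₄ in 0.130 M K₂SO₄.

Ag₂SO₄(s) ⇌ 2 Ag⁺(aq) + SO₄²⁻(aq)
The solution already contains SO₄²⁻ at 0.130 M. Let s be the molar solubility of Ag₂SO₄.
[SO₄²⁻] ≈ 0.130 M (common ion dominates); [Ag⁺] = 2s.
Ksp = [Ag⁺]^2[SO₄²⁻] = (2s)^2(0.130)
(2s)^2 = 6.51×10⁻⁶ / (0.130) = 5.01×10⁻⁵
s = 3.54×10⁻³ M

3.54×10⁻³ M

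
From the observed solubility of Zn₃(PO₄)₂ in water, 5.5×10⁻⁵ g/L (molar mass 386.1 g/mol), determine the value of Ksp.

Convert to molarity: s = 5.5×10⁻⁵ / 386.1 = 1.425×10⁻⁷ mol/L
Zn₃(PO₄)₂(s) ⇌ 3 Zn²⁺(aq) + 2 PO₄³⁻(aq)
For each mole of Zn₃(PO₄)₂ that dissolves per liter, [Zn²⁺] = 3s and [PO₄³⁻] = 2s; let s denote this solubility.
Ksp = [Zn²⁺]^3[PO₄³⁻]^2 = (3s)^3 · (2s)^2 = 108s^5
Ksp = 108 × (1.425×10⁻⁷)^5 = 6.3×10⁻³³

Ksp = 6.3×10⁻³³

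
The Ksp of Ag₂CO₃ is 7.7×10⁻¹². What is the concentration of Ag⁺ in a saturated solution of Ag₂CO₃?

2.5×10⁻⁴ M

Ag₂CO₃(s) ⇌ 2 Ag⁺(aq) + CO₃²⁻(aq)
With molar solubility s: [Ag⁺] = 2s, [CO₃²⁻] = s.
Ksp = [Ag⁺]^2[CO₃²⁻] = (2s)^2 · s = 4s^3 = 7.7×10⁻¹²
s = 1.2×10⁻⁴ mol L⁻¹
[Ag⁺] = 2s = 2.5×10⁻⁴ mol L⁻¹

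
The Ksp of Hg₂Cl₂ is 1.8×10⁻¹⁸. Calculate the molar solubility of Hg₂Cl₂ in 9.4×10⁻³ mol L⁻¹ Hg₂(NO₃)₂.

Hg₂Cl₂(s) ⇌ Hg₂²⁺(aq) + 2 Cl⁻(aq)
Let s be the solubility of Hg₂Cl₂ here. The common ion gives [Hg₂²⁺] ≈ 9.4×10⁻³ mol L⁻¹, and [Cl⁻] = 2s.
Ksp = [Hg₂²⁺][Cl⁻]^2 = (9.4×10⁻³)(2s)^2
(2s)^2 = 1.8×10⁻¹⁸ / (9.4×10⁻³) = 1.9×10⁻¹⁶
s = 6.9×10⁻⁹ mol L⁻¹

6.9×10⁻⁹ M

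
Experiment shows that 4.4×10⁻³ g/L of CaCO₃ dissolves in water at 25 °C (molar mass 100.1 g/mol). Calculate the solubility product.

Ksp = 1.9×10⁻⁹

Convert to molarity: s = 4.4×10⁻³ / 100.1 = 4.396×10⁻⁵ mol/L
CaCO₃(s) ⇌ Ca²⁺(aq) + CO₃²⁻(aq)
With molar solubility s: [Ca²⁺] = s, [CO₃²⁻] = s.
Ksp = [Ca²⁺][CO₃²⁻] = s · s = s^2
Ksp = (4.396×10⁻⁵)^2 = 1.9×10⁻⁹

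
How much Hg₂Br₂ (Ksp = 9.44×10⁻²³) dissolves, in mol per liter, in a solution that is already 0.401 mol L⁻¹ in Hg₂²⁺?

Hg₂Br₂(s) ⇌ Hg₂²⁺(aq) + 2 Br⁻(aq)
With Hg₂²⁺ already at 0.401 mol L⁻¹ and s small, take [Hg₂²⁺] ≈ 0.401 mol L⁻¹ and [Br⁻] = 2s.
Ksp = [Hg₂²⁺][Br⁻]^2 = (0.401)(2s)^2
(2s)^2 = 9.44×10⁻²³ / (0.401) = 2.35×10⁻²²
s = 7.67×10⁻¹² mol L⁻¹

7.67×10⁻¹² M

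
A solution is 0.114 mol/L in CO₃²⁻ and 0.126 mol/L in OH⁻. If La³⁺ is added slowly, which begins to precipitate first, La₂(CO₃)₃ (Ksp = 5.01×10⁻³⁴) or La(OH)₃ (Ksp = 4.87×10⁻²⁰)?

La(OH)₃

Precipitation begins when Q = Ksp.
For La₂(CO₃)₃: [La³⁺] = (Ksp/[CO₃²⁻]^3)^(1/2) = 5.82×10⁻¹⁶ mol/L
For La(OH)₃: [La³⁺] = (Ksp/[OH⁻]^3) = 2.43×10⁻¹⁷ mol/L
The smaller threshold [La³⁺] is reached first, so La(OH)₃ precipitates first.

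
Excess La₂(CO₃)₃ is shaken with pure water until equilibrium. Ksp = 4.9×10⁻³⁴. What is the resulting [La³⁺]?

1.7×10⁻⁷ M

La₂(CO₃)₃(s) ⇌ 2 La³⁺(aq) + 3 CO₃²⁻(aq)
With molar solubility s: [La³⁺] = 2s, [CO₃²⁻] = 3s.
Ksp = [La³⁺]^2[CO₃²⁻]^3 = (2s)^2 · (3s)^3 = 108s^5 = 4.9×10⁻³⁴
s = 8.5×10⁻⁸ mol/L
[La³⁺] = 2s = 1.7×10⁻⁷ mol/L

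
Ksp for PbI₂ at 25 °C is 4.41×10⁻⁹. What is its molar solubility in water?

PbI₂(s) ⇌ Pb²⁺(aq) + 2 I⁻(aq)
Call the molar solubility s, so that [Pb²⁺] = s and [I⁻] = 2s.
Ksp = [Pb²⁺][I⁻]^2 = s · (2s)^2 = 4s^3
4s^3 = 4.41×10⁻⁹  ⇒  s^3 = 1.10×10⁻⁹
Taking the 3rd root, s = 1.03×10⁻³ mol L⁻¹.

1.03×10⁻³ M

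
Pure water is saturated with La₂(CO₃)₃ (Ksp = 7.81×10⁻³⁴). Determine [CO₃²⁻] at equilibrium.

2.81×10⁻⁷ M

La₂(CO₃)₃(s) ⇌ 2 La³⁺(aq) + 3 CO₃²⁻(aq)
Call the molar solubility s, so that [La³⁺] = 2s and [CO₃²⁻] = 3s.
Ksp = [La³⁺]^2[CO₃²⁻]^3 = (2s)^2 · (3s)^3 = 108s^5 = 7.81×10⁻³⁴
s = 9.37×10⁻⁸ mol/L
[CO₃²⁻] = 3s = 2.81×10⁻⁷ mol/L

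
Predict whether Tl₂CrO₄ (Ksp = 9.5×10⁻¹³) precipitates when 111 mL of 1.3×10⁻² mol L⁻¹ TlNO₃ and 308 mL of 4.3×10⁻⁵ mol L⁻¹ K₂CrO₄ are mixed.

The combined volume is 419 mL.
[Tl⁺] = (1.3×10⁻²)(111)/419 = 3.4×10⁻³ mol L⁻¹
[CrO₄²⁻] = (4.3×10⁻⁵)(308)/419 = 3.2×10⁻⁵ mol L⁻¹
Q = [Tl⁺]^2[CrO₄²⁻] = 3.7×10⁻¹⁰
Because Q > Ksp (3.7×10⁻¹⁰ vs 9.5×10⁻¹³), a precipitate of Tl₂CrO₄ forms.

Yes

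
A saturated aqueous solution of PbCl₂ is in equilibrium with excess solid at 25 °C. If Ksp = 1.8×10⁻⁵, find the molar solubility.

PbCl₂(s) ⇌ Pb²⁺(aq) + 2 Cl⁻(aq)
With molar solubility s: [Pb²⁺] = s, [Cl⁻] = 2s.
Ksp = [Pb²⁺][Cl⁻]^2 = s · (2s)^2 = 4s^3
4s^3 = 1.8×10⁻⁵  ⇒  s^3 = 4.5×10⁻⁶
s = 1.7×10⁻² mol/L

1.7×10⁻² M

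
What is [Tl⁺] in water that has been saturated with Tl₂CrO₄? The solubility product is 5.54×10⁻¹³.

1.03×10⁻⁴ M

Tl₂CrO₄(s) ⇌ 2 Tl⁺(aq) + CrO₄²⁻(aq)
With molar solubility s: [Tl⁺] = 2s, [CrO₄²⁻] = s.
Ksp = [Tl⁺]^2[CrO₄²⁻] = (2s)^2 · s = 4s^3 = 5.54×10⁻¹³
s = 5.17×10⁻⁵ M
[Tl⁺] = 2s = 1.03×10⁻⁴ M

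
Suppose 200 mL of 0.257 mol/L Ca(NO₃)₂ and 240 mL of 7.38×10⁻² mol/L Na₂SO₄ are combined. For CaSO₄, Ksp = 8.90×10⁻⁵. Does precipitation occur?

The combined volume is 440 mL.
[Ca²⁺] = (0.257)(200)/440 = 0.117 mol/L
[SO₄²⁻] = (7.38×10⁻²)(240)/440 = 4.03×10⁻² mol/L
Q = [Ca²⁺][SO₄²⁻] = 4.70×10⁻³
Because Q > Ksp (4.70×10⁻³ vs 8.90×10⁻⁵), a precipitate of CaSO₄ forms.

Yes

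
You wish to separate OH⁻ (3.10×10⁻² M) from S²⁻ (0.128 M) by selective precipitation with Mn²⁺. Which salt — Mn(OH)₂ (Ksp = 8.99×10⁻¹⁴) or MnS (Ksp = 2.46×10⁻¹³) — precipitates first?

MnS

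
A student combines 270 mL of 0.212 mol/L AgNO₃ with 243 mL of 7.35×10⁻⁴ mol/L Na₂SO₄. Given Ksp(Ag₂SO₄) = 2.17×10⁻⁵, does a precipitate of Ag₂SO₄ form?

No

Total volume after mixing = 270 + 243 = 513 mL.
[Ag⁺] = (0.212)(270)/513 = 0.112 mol/L
[SO₄²⁻] = (7.35×10⁻⁴)(243)/513 = 3.48×10⁻⁴ mol/L
Q = [Ag⁺]^2[SO₄²⁻] = 4.33×10⁻⁶
Q < Ksp (4.33×10⁻⁶ vs 2.17×10⁻⁵); the solution remains unsaturated and no precipitate forms.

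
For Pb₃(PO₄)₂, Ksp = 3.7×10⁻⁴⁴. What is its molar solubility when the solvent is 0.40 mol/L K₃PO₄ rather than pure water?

2.0×10⁻¹⁵ M

Pb₃(PO₄)₂(s) ⇌ 3 Pb²⁺(aq) + 2 PO₄³⁻(aq)
PO₄³⁻ is already present at 0.40 mol/L. If s mol/L of Pb₃(PO₄)₂ dissolves, [Pb²⁺] = 3s while [PO₄³⁻] ≈ 0.40 mol/L.
Ksp = [Pb²⁺]^3[PO₄³⁻]^2 = (3s)^3(0.40)^2
(3s)^3 = 3.7×10⁻⁴⁴ / (0.40)^2 = 2.3×10⁻⁴³
s = 2.0×10⁻¹⁵ mol/L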